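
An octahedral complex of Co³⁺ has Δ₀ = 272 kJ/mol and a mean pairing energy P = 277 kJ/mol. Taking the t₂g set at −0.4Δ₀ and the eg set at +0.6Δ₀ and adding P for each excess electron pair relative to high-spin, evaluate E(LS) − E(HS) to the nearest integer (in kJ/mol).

Group 9 minus oxidation state +3 gives a d⁶ configuration for Co³⁺.
High-spin: t₂g⁴ eg², CFSE = -0.4Δ₀ = -109 kJ/mol.
Low-spin: t₂g⁶ eg⁰, orbital CFSE = -2.4Δ₀ = -653 kJ/mol; plus 2 excess pairs × P = +554 kJ/mol; total -99 kJ/mol.
Thus E(LS) − E(HS) = 10 kJ/mol.

10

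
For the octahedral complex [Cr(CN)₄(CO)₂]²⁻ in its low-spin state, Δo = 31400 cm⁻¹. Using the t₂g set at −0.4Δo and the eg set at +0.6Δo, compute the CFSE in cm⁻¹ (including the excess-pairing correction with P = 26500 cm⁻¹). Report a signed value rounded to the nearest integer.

Ligand charges: 4×(-1) from CN⁻ and 2×(+0) from CO sum to -4; with overall charge -2, Cr is +2.
Cr sits in group 6; removing 2 electrons leaves Cr²⁺ with 6 − 2 = 4 d electrons.
Configuration: t₂g⁴ eg⁰.
CFSE(orbital) = 4×(-0.4Δo) + 0×(0.6Δo) = -1.6Δo; with Δo = 31400 cm⁻¹ that is -50240 cm⁻¹.
Relative to high-spin t₂g³ eg¹ (0 paired), the low-spin configuration has 1 additional pair, contributing +1 × 26500 = +26500 cm⁻¹.
Overall CFSE = -50240 + 26500 = -23740 cm⁻¹.

-23740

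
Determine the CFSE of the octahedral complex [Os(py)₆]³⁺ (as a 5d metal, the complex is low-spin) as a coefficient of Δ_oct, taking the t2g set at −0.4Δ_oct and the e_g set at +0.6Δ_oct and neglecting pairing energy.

-2.0 Δ_oct

py is neutral, so the +3 overall charge sits on Os: oxidation state +3.
Os³⁺: group 8, so d-count = 8 − 3 = 5.
Configuration: t2g^5 e_g^0.
CFSE = 5(-0.4Δ_oct) + 0(0.6Δ_oct) = -2.0Δ_oct + 0.0Δ_oct = -2.0Δ_oct.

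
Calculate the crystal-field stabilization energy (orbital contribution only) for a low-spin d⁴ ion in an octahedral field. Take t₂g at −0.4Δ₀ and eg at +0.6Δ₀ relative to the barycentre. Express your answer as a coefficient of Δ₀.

Configuration: t₂g⁴ eg⁰.
CFSE = 4(-0.4Δ₀) + 0(0.6Δ₀) = -1.6Δ₀ + 0.0Δ₀ = -1.6Δ₀.

-1.6 Δ₀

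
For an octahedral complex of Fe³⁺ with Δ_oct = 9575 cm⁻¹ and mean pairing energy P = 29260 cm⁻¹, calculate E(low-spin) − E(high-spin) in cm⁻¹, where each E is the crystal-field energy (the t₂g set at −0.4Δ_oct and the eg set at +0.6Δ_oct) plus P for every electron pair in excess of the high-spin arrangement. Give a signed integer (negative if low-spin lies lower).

Group 8 minus oxidation state +3 gives a d⁵ configuration for Fe³⁺.
In the high-spin limit (t₂g³ eg²) the orbital term is 0.0Δ_oct = 0 cm⁻¹, with no excess pairing.
Low-spin: t₂g⁵ eg⁰, orbital CFSE = -2.0Δ_oct = -19150 cm⁻¹; plus 2 excess pairs × P = +58520 cm⁻¹; total 39370 cm⁻¹.
The difference is 39370 − (0) = 39370 cm⁻¹, so high-spin lies lower.

39370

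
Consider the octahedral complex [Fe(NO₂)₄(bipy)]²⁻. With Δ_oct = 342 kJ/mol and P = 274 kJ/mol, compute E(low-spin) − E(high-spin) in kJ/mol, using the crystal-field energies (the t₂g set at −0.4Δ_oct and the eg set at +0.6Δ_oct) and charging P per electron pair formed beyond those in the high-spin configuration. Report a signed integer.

-136

Ligand charges: 4×(-1) from NO₂⁻ and 1×(+0) from bipy sum to -4; with overall charge -2, Fe is +2.
Group 8 minus oxidation state +2 gives a d⁶ configuration for Fe²⁺.
In the high-spin limit (t₂g⁴ eg²) the orbital term is -0.4Δ_oct = -137 kJ/mol, with no excess pairing.
Low-spin t₂g⁶ eg⁰ gives -2.4Δ_oct = -821 kJ/mol, but forming 2 extra pairs costs 2P = 548 kJ/mol, so E(LS) = -821 + 548 = -273 kJ/mol.
E(LS) − E(HS) = -273 − (-137) = -136 kJ/mol.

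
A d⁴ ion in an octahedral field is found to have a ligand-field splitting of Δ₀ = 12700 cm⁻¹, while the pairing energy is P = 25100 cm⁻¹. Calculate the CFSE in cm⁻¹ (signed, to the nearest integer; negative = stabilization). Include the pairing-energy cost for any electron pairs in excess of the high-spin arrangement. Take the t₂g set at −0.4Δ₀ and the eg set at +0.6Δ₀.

Here Δ₀ < P (12700 < 25100), so the high-spin state is favoured.
That gives t₂g³ eg¹.
Orbital CFSE = -0.6Δ₀ = -0.6 × 12700 = -7620 cm⁻¹.
High-spin has no excess pairs, so no pairing correction applies.

-7620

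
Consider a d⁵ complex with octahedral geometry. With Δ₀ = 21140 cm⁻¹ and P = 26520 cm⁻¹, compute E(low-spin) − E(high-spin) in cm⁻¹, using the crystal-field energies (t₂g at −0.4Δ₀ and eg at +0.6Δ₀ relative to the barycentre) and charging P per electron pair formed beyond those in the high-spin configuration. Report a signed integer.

10760

In the high-spin limit (t₂g³ eg²) the orbital term is 0.0Δ₀ = 0 cm⁻¹, with no excess pairing.
Low-spin: t₂g⁵ eg⁰, orbital CFSE = -2.0Δ₀ = -42280 cm⁻¹; plus 2 excess pairs × P = +53040 cm⁻¹; total 10760 cm⁻¹.
Thus E(LS) − E(HS) = 10760 cm⁻¹.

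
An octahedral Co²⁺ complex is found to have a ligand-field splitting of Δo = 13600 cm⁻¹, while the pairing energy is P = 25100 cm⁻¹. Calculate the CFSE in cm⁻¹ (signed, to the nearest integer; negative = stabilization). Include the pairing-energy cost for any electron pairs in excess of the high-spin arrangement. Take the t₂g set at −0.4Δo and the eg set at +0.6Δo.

Co sits in group 9; removing 2 electrons leaves Co²⁺ with 9 − 2 = 7 d electrons.
With Δo < P the complex is high-spin.
Filling d⁷ accordingly: t₂g⁵ eg².
Orbital CFSE = -0.8Δo = -0.8 × 13600 = -10880 cm⁻¹.
High-spin has no excess pairs, so no pairing correction applies.

-10880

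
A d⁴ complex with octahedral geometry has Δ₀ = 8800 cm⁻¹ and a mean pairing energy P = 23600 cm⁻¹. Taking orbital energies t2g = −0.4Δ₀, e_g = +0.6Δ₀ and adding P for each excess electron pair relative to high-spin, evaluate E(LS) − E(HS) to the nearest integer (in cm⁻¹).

14800

In the high-spin limit (t2g^3 e_g^1) the orbital term is -0.6Δ₀ = -5280 cm⁻¹, with no excess pairing.
For low-spin the configuration is t2g^4 e_g^0: orbital energy -1.6 × 8800 = -14080 cm⁻¹, and 1 additional pair relative to high-spin adds 23600 cm⁻¹, giving 9520 cm⁻¹.
The difference is 9520 − (-5280) = 14800 cm⁻¹, so high-spin lies lower.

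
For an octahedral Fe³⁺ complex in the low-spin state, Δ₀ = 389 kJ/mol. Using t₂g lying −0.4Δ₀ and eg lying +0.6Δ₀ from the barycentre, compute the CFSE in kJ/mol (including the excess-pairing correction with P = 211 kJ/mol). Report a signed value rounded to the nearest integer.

-356

Fe is in group 8, so Fe³⁺ is d⁵ (8 − 3 = 5).
The d⁵ electrons fill as t₂g⁵ eg⁰.
The orbital stabilization is -2.0Δ₀ = -2.0 × 389 = -778 kJ/mol.
Pairing penalty: 2 pairs vs 0 in the high-spin reference → 2 extra × P = 422 kJ/mol.
Net CFSE = -778 + 422 = -356 kJ/mol.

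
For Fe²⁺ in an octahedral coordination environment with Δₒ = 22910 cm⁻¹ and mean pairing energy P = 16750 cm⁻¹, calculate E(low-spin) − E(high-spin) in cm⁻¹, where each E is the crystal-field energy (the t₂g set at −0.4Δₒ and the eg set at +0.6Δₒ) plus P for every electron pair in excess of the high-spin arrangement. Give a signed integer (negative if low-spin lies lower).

-12320

Fe²⁺: group 8, so d-count = 8 − 2 = 6.
High-spin d⁶ fills as t₂g⁴ eg² with CFSE 4(−0.4) + 2(+0.6) = -0.4Δₒ = -9164 cm⁻¹.
Low-spin: t₂g⁶ eg⁰, orbital CFSE = -2.4Δₒ = -54984 cm⁻¹; plus 2 excess pairs × P = +33500 cm⁻¹; total -21484 cm⁻¹.
Thus E(LS) − E(HS) = -12320 cm⁻¹.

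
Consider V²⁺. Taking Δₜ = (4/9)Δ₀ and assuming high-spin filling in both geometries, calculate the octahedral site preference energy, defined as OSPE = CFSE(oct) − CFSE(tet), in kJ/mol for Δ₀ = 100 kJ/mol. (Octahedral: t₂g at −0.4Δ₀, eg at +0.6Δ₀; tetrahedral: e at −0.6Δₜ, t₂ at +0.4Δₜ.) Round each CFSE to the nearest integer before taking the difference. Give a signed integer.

-84

V²⁺: group 5, so d-count = 5 − 2 = 3.
Octahedral (high-spin): t2g^3 e_g^0, CFSE = 3(−0.4) + 0(+0.6) = -1.2Δ₀ = -1.2 × 100 = -120 kJ/mol.
Tetrahedral e^2 t2^1 gives -0.8Δₜ = -0.8 × (4/9) × 100 = -36 kJ/mol.
OSPE = CFSE(oct) − CFSE(tet) = -120 − (-36) = -84 kJ/mol.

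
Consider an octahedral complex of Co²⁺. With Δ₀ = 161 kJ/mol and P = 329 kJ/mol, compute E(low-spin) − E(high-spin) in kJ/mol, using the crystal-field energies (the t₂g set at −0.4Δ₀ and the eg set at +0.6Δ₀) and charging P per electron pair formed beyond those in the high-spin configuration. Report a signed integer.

Group 9 minus oxidation state +2 gives a d⁷ configuration for Co²⁺.
High-spin: t₂g⁵ eg², CFSE = -0.8Δ₀ = -129 kJ/mol.
For low-spin the configuration is t₂g⁶ eg¹: orbital energy -1.8 × 161 = -290 kJ/mol, and 1 additional pair relative to high-spin adds 329 kJ/mol, giving 39 kJ/mol.
The difference is 39 − (-129) = 168 kJ/mol, so high-spin lies lower.

168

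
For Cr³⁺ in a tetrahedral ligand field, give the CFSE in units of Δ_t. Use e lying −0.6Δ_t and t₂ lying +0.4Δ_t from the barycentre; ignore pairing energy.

Cr is in group 6, so Cr³⁺ is d³ (6 − 3 = 3).
Tetrahedral fields are weak (Δₜ ≈ 4/9 Δₒ), so electrons fill high-spin.
Configuration: e² t₂¹.
CFSE = 2(-0.6Δ_t) + 1(0.4Δ_t) = -1.2Δ_t + 0.4Δ_t = -0.8Δ_t.

-0.8 Δ_t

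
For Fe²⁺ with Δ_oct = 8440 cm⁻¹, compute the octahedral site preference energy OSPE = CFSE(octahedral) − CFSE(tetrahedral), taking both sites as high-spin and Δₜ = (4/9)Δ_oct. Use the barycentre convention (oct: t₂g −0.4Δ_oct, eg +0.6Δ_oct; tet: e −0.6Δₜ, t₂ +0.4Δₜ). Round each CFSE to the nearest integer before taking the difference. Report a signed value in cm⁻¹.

Fe sits in group 8; removing 2 electrons leaves Fe²⁺ with 8 − 2 = 6 d electrons.
In an octahedral site d⁶ (HS) is t₂g⁴ eg², giving CFSE(oct) = -0.4Δ_oct = -3376 cm⁻¹.
Tetrahedral: e³ t₂³, CFSE = 3(−0.6) + 3(+0.4) = -0.6Δₜ = -0.6 × (4/9) × 8440 = -2251 cm⁻¹.
OSPE = CFSE(oct) − CFSE(tet) = -3376 − (-2251) = -1125 cm⁻¹.

-1125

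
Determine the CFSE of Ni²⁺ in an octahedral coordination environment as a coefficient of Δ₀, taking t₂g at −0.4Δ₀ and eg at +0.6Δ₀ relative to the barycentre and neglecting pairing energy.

-1.2 Δ₀

Ni²⁺: group 10, so d-count = 10 − 2 = 8.
For octahedral d⁸ the high- and low-spin configurations coincide.
Configuration: t₂g⁶ eg².
CFSE = 6(-0.4Δ₀) + 2(0.6Δ₀) = -2.4Δ₀ + 1.2Δ₀ = -1.2Δ₀.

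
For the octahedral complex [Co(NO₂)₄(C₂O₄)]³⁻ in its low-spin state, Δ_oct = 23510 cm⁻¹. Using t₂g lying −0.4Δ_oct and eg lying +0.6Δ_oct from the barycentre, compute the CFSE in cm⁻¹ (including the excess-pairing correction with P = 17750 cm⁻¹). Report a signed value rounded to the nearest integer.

-20924

Ligand charges: 4×(-1) from NO₂⁻ and 1×(-2) from C₂O₄²⁻ sum to -6; with overall charge -3, Co is +3.
Co is in group 9, so Co³⁺ is d⁶ (9 − 3 = 6).
Electron filling gives t₂g⁶ eg⁰.
Orbital CFSE = 6(-0.4) + 0(0.6) = -2.4Δ_oct = -2.4 × 23510 = -56424 cm⁻¹.
Relative to high-spin t₂g⁴ eg² (1 paired), the low-spin configuration has 2 additional pairs, contributing +2 × 17750 = +35500 cm⁻¹.
Overall CFSE = -56424 + 35500 = -20924 cm⁻¹.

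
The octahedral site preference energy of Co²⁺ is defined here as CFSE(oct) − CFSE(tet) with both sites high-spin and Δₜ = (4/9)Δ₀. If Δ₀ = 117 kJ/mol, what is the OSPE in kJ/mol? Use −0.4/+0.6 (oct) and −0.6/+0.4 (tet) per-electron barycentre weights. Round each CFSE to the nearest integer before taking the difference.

Co sits in group 9; removing 2 electrons leaves Co²⁺ with 9 − 2 = 7 d electrons.
Octahedral high-spin t₂g⁵ eg²: CFSE = -0.8 × 117 = -94 kJ/mol.
Tetrahedral e⁴ t₂³ gives -1.2Δₜ = -1.2 × (4/9) × 117 = -62 kJ/mol.
OSPE = -94 − (-62) = -32 kJ/mol.

-32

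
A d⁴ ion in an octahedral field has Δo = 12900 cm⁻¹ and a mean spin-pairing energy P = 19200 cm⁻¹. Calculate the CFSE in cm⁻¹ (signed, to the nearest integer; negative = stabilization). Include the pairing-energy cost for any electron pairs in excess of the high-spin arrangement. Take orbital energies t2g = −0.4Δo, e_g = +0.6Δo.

With Δo < P the complex is high-spin.
That gives t2g^3 e_g^1.
Orbital CFSE = -0.6Δo = -0.6 × 12900 = -7740 cm⁻¹.
High-spin has no excess pairs, so no pairing correction applies.

-7740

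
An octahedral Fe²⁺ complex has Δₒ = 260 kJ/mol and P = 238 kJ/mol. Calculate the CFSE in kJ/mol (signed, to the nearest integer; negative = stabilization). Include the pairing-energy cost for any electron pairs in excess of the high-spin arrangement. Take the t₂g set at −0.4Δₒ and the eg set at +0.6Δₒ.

Group 8 minus oxidation state +2 gives a d⁶ configuration for Fe²⁺.
Since Δₒ = 260 kJ/mol > P = 238 kJ/mol, the complex adopts the low-spin configuration.
That gives t₂g⁶ eg⁰.
Orbital CFSE = -2.4Δₒ = -2.4 × 260 = -624 kJ/mol.
Excess pairs vs high-spin: 3 − 1 = 2; pairing cost = +476 kJ/mol.
Net CFSE = -624 + 476 = -148 kJ/mol.

-148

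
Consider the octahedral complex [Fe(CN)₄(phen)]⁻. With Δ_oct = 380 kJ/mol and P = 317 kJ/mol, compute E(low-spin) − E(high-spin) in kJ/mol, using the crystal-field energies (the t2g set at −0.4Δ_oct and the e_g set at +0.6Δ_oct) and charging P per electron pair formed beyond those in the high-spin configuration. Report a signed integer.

Ligand charges: 4×(-1) from CN⁻ and 1×(+0) from phen sum to -4; with overall charge -1, Fe is +3.
Fe³⁺: group 8, so d-count = 8 − 3 = 5.
High-spin d⁵ fills as t2g^3 e_g^2 with CFSE 3(−0.4) + 2(+0.6) = 0.0Δ_oct = 0 kJ/mol.
Low-spin t2g^5 e_g^0 gives -2.0Δ_oct = -760 kJ/mol, but forming 2 extra pairs costs 2P = 634 kJ/mol, so E(LS) = -760 + 634 = -126 kJ/mol.
Thus E(LS) − E(HS) = -126 kJ/mol.

-126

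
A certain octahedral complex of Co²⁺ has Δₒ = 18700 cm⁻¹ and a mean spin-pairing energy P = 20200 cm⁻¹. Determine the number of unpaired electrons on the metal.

3

Co is in group 9, so Co²⁺ is d⁷ (9 − 2 = 7).
Δₒ < P, so pairing is avoided: the ground state is high-spin.
Filling d⁷ accordingly: t2g^5 e_g^2.
Unpaired electrons: 3.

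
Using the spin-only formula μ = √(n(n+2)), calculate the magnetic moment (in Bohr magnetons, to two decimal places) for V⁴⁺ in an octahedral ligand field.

V is in group 5, so V⁴⁺ is d¹ (5 − 4 = 1).
Configuration: t₂g¹ eg⁰ → 1 unpaired electron.
μ(spin-only) = √[1(1+2)] = √3 ≈ 1.73 Bohr magnetons.

1.73 Bohr magnetons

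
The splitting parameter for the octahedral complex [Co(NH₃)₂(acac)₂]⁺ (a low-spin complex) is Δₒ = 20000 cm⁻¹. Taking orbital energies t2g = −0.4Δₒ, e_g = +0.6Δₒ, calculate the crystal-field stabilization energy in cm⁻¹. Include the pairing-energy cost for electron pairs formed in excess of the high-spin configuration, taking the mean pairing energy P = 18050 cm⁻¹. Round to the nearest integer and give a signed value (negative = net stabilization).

Ligand charges: 2×(+0) from NH₃ and 2×(-1) from acac⁻ sum to -2; with overall charge +1, Co is +3.
Co is in group 9, so Co³⁺ is d⁶ (9 − 3 = 6).
Configuration: t2g^6 e_g^0.
The orbital stabilization is -2.4Δₒ = -2.4 × 20000 = -48000 cm⁻¹.
Pairing penalty: 3 pairs vs 1 in the high-spin reference → 2 extra × P = 36100 cm⁻¹.
Combining: -48000 + 36100 = -11900 cm⁻¹.

-11900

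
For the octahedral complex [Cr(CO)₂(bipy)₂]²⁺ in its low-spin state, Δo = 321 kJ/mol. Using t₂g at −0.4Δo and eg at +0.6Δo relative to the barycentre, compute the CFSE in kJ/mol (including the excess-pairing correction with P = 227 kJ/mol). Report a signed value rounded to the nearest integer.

-287

Ligand charges: 2×(+0) from CO and 2×(+0) from bipy sum to +0; with overall charge +2, Cr is +2.
Group 6 minus oxidation state +2 gives a d⁴ configuration for Cr²⁺.
The d⁴ electrons fill as t₂g⁴ eg⁰.
Orbital CFSE = 4(-0.4) + 0(0.6) = -1.6Δo = -1.6 × 321 = -514 kJ/mol.
High-spin d⁴ would be t₂g³ eg¹ with 0 pairs; low-spin has 1, so 1 excess pair costs +1P = +227 kJ/mol.
Overall CFSE = -514 + 227 = -287 kJ/mol.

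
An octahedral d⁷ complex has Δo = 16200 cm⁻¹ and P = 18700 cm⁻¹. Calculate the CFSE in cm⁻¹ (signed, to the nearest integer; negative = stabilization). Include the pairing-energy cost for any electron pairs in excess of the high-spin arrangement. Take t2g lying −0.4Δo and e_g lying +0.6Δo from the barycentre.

-12960

Δo < P, so pairing is avoided: the ground state is high-spin.
Filling d⁷ accordingly: t2g^5 e_g^2.
Orbital CFSE = -0.8Δo = -0.8 × 16200 = -12960 cm⁻¹.
High-spin has no excess pairs, so no pairing correction applies.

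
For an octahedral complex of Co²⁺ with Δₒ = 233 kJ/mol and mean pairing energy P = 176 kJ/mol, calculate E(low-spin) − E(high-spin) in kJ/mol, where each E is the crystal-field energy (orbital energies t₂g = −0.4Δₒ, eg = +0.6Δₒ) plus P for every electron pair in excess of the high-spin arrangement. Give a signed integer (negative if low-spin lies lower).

-57

Co is in group 9, so Co²⁺ is d⁷ (9 − 2 = 7).
In the high-spin limit (t₂g⁵ eg²) the orbital term is -0.8Δₒ = -186 kJ/mol, with no excess pairing.
For low-spin the configuration is t₂g⁶ eg¹: orbital energy -1.8 × 233 = -419 kJ/mol, and 1 additional pair relative to high-spin adds 176 kJ/mol, giving -243 kJ/mol.
E(LS) − E(HS) = -243 − (-186) = -57 kJ/mol.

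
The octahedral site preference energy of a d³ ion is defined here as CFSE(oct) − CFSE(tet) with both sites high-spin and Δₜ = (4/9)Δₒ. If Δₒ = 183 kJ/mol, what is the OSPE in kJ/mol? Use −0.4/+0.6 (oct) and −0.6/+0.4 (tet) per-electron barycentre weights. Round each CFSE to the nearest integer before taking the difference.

In an octahedral site d³ (HS) is t₂g³ eg⁰, giving CFSE(oct) = -1.2Δₒ = -220 kJ/mol.
Tetrahedral: e² t₂¹, CFSE = 2(−0.6) + 1(+0.4) = -0.8Δₜ = -0.8 × (4/9) × 183 = -65 kJ/mol.
Subtracting, OSPE = -220 − (-65) = -155 kJ/mol.

-155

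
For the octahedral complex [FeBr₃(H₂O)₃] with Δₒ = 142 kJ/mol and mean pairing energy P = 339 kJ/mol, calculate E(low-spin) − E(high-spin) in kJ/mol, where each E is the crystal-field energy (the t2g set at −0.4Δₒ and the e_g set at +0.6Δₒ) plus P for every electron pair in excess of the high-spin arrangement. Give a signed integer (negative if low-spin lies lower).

394

Ligand charges: 3×(-1) from Br⁻ and 3×(+0) from H₂O sum to -3; with overall charge +0, Fe is +3.
Fe sits in group 8; removing 3 electrons leaves Fe³⁺ with 8 − 3 = 5 d electrons.
High-spin d⁵ fills as t2g^3 e_g^2 with CFSE 3(−0.4) + 2(+0.6) = 0.0Δₒ = 0 kJ/mol.
For low-spin the configuration is t2g^5 e_g^0: orbital energy -2.0 × 142 = -284 kJ/mol, and 2 additional pairs relative to high-spin add 678 kJ/mol, giving 394 kJ/mol.
The difference is 394 − (0) = 394 kJ/mol, so high-spin lies lower.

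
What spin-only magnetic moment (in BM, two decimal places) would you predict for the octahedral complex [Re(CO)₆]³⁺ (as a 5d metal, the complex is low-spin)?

2.83 BM

CO is neutral, so the +3 overall charge sits on Re: oxidation state +3.
Group 7 minus oxidation state +3 gives a d⁴ configuration for Re³⁺.
Configuration: t₂g⁴ eg⁰ → 2 unpaired electrons.
μ(spin-only) = √[2(2+2)] = √8 ≈ 2.83 BM.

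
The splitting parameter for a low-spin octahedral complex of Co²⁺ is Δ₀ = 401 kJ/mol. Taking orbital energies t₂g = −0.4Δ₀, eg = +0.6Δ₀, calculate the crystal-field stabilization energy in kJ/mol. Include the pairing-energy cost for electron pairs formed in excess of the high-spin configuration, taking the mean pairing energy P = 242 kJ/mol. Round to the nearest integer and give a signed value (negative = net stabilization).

-480

Co is in group 9, so Co²⁺ is d⁷ (9 − 2 = 7).
The d⁷ electrons fill as t₂g⁶ eg¹.
The orbital stabilization is -1.8Δ₀ = -1.8 × 401 = -722 kJ/mol.
Relative to high-spin t₂g⁵ eg² (2 paired), the low-spin configuration has 1 additional pair, contributing +1 × 242 = +242 kJ/mol.
Net CFSE = -722 + 242 = -480 kJ/mol.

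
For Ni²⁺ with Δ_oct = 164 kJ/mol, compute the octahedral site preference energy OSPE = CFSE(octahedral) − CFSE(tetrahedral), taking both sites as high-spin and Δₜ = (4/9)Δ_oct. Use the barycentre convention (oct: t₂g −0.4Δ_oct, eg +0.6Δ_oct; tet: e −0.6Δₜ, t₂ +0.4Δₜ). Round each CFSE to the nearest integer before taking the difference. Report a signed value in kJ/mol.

Ni sits in group 10; removing 2 electrons leaves Ni²⁺ with 10 − 2 = 8 d electrons.
Octahedral (high-spin): t₂g⁶ eg², CFSE = 6(−0.4) + 2(+0.6) = -1.2Δ_oct = -1.2 × 164 = -197 kJ/mol.
Tetrahedral e⁴ t₂⁴ gives -0.8Δₜ = -0.8 × (4/9) × 164 = -58 kJ/mol.
OSPE = CFSE(oct) − CFSE(tet) = -197 − (-58) = -139 kJ/mol.

-139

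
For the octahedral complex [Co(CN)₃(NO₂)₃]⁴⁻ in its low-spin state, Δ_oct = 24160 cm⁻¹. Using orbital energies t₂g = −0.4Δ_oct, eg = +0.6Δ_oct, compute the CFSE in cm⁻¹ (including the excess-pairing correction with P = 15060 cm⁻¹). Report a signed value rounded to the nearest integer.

-28428

Ligand charges: 3×(-1) from CN⁻ and 3×(-1) from NO₂⁻ sum to -6; with overall charge -4, Co is +2.
Group 9 minus oxidation state +2 gives a d⁷ configuration for Co²⁺.
The d⁷ electrons fill as t₂g⁶ eg¹.
The orbital stabilization is -1.8Δ_oct = -1.8 × 24160 = -43488 cm⁻¹.
Relative to high-spin t₂g⁵ eg² (2 paired), the low-spin configuration has 1 additional pair, contributing +1 × 15060 = +15060 cm⁻¹.
Combining: -43488 + 15060 = -28428 cm⁻¹.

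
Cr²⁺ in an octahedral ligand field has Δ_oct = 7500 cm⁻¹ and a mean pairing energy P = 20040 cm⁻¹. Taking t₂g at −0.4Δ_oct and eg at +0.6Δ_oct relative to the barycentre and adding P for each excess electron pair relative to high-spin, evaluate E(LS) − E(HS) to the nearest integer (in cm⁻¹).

12540

Cr sits in group 6; removing 2 electrons leaves Cr²⁺ with 6 − 2 = 4 d electrons.
High-spin d⁴ fills as t₂g³ eg¹ with CFSE 3(−0.4) + 1(+0.6) = -0.6Δ_oct = -4500 cm⁻¹.
For low-spin the configuration is t₂g⁴ eg⁰: orbital energy -1.6 × 7500 = -12000 cm⁻¹, and 1 additional pair relative to high-spin adds 20040 cm⁻¹, giving 8040 cm⁻¹.
Thus E(LS) − E(HS) = 12540 cm⁻¹.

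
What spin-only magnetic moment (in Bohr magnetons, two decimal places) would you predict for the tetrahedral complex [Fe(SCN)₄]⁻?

5.92 Bohr magnetons

Each SCN⁻ contributes -1; 4 × (-1) = -4. With overall charge -1, Fe is in the +3 oxidation state.
Fe sits in group 8; removing 3 electrons leaves Fe³⁺ with 8 − 3 = 5 d electrons.
Tetrahedral fields are weak (Δₜ ≈ 4/9 Δₒ), so electrons fill high-spin.
Configuration: e² t₂³ → 5 unpaired electrons.
μ(spin-only) = √[5(5+2)] = √35 ≈ 5.92 Bohr magnetons.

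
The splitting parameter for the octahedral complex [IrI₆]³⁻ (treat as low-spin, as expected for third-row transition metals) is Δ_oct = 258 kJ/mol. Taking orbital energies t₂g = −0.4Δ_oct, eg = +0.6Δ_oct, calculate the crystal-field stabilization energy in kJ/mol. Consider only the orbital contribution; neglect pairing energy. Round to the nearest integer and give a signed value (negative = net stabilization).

-619

Each I⁻ contributes -1; 6 × (-1) = -6. With overall charge -3, Ir is in the +3 oxidation state.
Ir³⁺: group 9, so d-count = 9 − 3 = 6.
Configuration: t₂g⁶ eg⁰.
Orbital CFSE = 6(-0.4) + 0(0.6) = -2.4Δ_oct = -2.4 × 258 = -619 kJ/mol.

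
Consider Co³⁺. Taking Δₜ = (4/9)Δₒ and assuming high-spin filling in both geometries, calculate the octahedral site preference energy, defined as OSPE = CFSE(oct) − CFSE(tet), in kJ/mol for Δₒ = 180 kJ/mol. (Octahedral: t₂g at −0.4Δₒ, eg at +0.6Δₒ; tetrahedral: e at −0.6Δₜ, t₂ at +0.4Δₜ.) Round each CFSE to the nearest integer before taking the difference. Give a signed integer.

-24

Co³⁺: group 9, so d-count = 9 − 3 = 6.
Octahedral high-spin t2g^4 e_g^2: CFSE = -0.4 × 180 = -72 kJ/mol.
Tetrahedral: e^3 t2^3, CFSE = 3(−0.6) + 3(+0.4) = -0.6Δₜ = -0.6 × (4/9) × 180 = -48 kJ/mol.
Subtracting, OSPE = -72 − (-48) = -24 kJ/mol.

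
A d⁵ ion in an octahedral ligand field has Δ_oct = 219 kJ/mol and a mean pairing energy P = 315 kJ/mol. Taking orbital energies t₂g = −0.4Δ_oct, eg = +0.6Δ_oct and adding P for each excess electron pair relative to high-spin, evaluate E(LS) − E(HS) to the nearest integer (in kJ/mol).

192

High-spin: t₂g³ eg², CFSE = 0.0Δ_oct = 0 kJ/mol.
For low-spin the configuration is t₂g⁵ eg⁰: orbital energy -2.0 × 219 = -438 kJ/mol, and 2 additional pairs relative to high-spin add 630 kJ/mol, giving 192 kJ/mol.
Thus E(LS) − E(HS) = 192 kJ/mol.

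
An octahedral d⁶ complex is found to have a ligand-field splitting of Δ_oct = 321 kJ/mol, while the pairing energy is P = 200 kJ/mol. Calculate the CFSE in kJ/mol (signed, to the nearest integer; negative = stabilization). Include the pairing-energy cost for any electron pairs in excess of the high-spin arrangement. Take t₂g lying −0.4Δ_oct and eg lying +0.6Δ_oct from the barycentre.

Since Δ_oct = 321 kJ/mol > P = 200 kJ/mol, the complex adopts the low-spin configuration.
That gives t₂g⁶ eg⁰.
Orbital CFSE = -2.4Δ_oct = -2.4 × 321 = -770 kJ/mol.
Excess pairs vs high-spin: 3 − 1 = 2; pairing cost = +400 kJ/mol.
Net CFSE = -770 + 400 = -370 kJ/mol.

-370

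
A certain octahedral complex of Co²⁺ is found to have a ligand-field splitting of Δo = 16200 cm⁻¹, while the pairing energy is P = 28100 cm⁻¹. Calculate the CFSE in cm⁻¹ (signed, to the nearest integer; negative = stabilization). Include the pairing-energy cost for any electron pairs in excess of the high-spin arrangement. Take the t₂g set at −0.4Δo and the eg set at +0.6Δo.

Co sits in group 9; removing 2 electrons leaves Co²⁺ with 9 − 2 = 7 d electrons.
Δo < P, so pairing is avoided: the ground state is high-spin.
That gives t₂g⁵ eg².
Orbital CFSE = -0.8Δo = -0.8 × 16200 = -12960 cm⁻¹.
High-spin has no excess pairs, so no pairing correction applies.

-12960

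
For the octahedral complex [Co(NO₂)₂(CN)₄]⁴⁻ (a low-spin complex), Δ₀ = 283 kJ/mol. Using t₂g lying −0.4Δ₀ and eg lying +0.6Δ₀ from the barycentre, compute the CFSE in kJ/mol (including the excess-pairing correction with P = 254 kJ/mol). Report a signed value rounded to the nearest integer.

-255

Ligand charges: 2×(-1) from NO₂⁻ and 4×(-1) from CN⁻ sum to -6; with overall charge -4, Co is +2.
Co²⁺: group 9, so d-count = 9 − 2 = 7.
Electron filling gives t₂g⁶ eg¹.
CFSE(orbital) = 6×(-0.4Δ₀) + 1×(0.6Δ₀) = -1.8Δ₀; with Δ₀ = 283 kJ/mol that is -509 kJ/mol.
Relative to high-spin t₂g⁵ eg² (2 paired), the low-spin configuration has 1 additional pair, contributing +1 × 254 = +254 kJ/mol.
Combining: -509 + 254 = -255 kJ/mol.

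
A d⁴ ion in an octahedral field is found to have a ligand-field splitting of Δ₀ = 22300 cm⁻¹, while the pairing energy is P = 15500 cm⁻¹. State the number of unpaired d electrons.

2

Here Δ₀ > P (22300 > 15500), so the low-spin state is favoured.
Configuration: t₂g⁴ eg⁰.
Unpaired electrons: 2.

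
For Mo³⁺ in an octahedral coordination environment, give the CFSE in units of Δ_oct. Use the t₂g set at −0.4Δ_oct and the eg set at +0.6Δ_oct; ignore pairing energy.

-1.2 Δ_oct

Mo³⁺: group 6, so d-count = 6 − 3 = 3.
Configuration: t₂g³ eg⁰.
CFSE = 3(-0.4Δ_oct) + 0(0.6Δ_oct) = -1.2Δ_oct + 0.0Δ_oct = -1.2Δ_oct.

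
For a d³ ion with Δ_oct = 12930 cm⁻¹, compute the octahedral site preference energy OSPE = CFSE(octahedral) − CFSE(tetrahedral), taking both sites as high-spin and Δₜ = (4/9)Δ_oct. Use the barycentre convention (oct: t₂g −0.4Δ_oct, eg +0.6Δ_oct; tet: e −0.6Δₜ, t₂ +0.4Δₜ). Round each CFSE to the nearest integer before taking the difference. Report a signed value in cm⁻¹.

Octahedral (high-spin): t₂g³ eg⁰, CFSE = 3(−0.4) + 0(+0.6) = -1.2Δ_oct = -1.2 × 12930 = -15516 cm⁻¹.
Tetrahedral e² t₂¹ gives -0.8Δₜ = -0.8 × (4/9) × 12930 = -4597 cm⁻¹.
OSPE = -15516 − (-4597) = -10919 cm⁻¹.

-10919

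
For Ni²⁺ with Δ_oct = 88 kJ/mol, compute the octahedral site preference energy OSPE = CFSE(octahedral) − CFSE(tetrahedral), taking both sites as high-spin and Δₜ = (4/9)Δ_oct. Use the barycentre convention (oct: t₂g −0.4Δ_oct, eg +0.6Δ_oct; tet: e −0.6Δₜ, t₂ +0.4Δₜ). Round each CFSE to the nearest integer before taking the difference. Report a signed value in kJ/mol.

-75

Group 10 minus oxidation state +2 gives a d⁸ configuration for Ni²⁺.
In an octahedral site d⁸ (HS) is t₂g⁶ eg², giving CFSE(oct) = -1.2Δ_oct = -106 kJ/mol.
In a tetrahedral site the filling is e⁴ t₂⁴: CFSE(tet) = -0.8Δₜ = -0.8 × (4/9)(88) = -31 kJ/mol.
OSPE = CFSE(oct) − CFSE(tet) = -106 − (-31) = -75 kJ/mol.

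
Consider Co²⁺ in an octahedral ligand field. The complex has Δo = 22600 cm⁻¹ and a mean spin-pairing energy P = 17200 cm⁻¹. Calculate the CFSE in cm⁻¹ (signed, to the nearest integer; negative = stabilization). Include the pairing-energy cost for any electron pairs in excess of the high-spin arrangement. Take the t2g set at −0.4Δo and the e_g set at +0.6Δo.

-23480

Co²⁺: group 9, so d-count = 9 − 2 = 7.
Since Δo = 22600 cm⁻¹ > P = 17200 cm⁻¹, the complex adopts the low-spin configuration.
Configuration: t2g^6 e_g^1.
Orbital CFSE = -1.8Δo = -1.8 × 22600 = -40680 cm⁻¹.
Excess pairs vs high-spin: 3 − 2 = 1; pairing cost = +17200 cm⁻¹.
Net CFSE = -40680 + 17200 = -23480 cm⁻¹.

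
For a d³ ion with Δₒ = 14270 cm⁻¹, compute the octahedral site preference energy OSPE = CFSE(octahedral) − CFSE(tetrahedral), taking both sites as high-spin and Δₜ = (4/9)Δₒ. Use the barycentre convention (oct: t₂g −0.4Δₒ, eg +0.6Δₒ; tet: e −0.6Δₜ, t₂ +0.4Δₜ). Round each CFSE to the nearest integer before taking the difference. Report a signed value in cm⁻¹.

In an octahedral site d³ (HS) is t₂g³ eg⁰, giving CFSE(oct) = -1.2Δₒ = -17124 cm⁻¹.
Tetrahedral: e² t₂¹, CFSE = 2(−0.6) + 1(+0.4) = -0.8Δₜ = -0.8 × (4/9) × 14270 = -5074 cm⁻¹.
Subtracting, OSPE = -17124 − (-5074) = -12050 cm⁻¹.

-12050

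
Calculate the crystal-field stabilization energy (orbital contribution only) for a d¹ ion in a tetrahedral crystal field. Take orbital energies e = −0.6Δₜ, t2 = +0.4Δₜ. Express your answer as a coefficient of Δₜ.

-0.6 Δₜ

Tetrahedral splitting is small, so the complex is high-spin.
Configuration: e^1 t2^0.
CFSE = 1(-0.6Δₜ) + 0(0.4Δₜ) = -0.6Δₜ + 0.0Δₜ = -0.6Δₜ.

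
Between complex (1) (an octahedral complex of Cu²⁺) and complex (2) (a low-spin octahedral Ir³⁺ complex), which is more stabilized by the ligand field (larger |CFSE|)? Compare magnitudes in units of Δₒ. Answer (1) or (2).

(2)

(1): Cu sits in group 11; removing 2 electrons leaves Cu²⁺ with 11 − 2 = 9 d electrons; t₂g⁶ eg³, CFSE = -0.6Δₒ.
(2): Ir is in group 9, so Ir³⁺ is d⁶ (9 − 3 = 6); t2g^6 e_g^0, CFSE = -2.4Δₒ.
So (2) has the larger |CFSE|.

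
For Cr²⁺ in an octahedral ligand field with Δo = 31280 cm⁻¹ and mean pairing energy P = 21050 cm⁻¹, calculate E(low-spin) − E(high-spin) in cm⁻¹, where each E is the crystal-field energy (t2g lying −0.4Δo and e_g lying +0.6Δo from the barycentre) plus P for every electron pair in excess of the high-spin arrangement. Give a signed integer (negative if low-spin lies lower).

Cr sits in group 6; removing 2 electrons leaves Cr²⁺ with 6 − 2 = 4 d electrons.
In the high-spin limit (t2g^3 e_g^1) the orbital term is -0.6Δo = -18768 cm⁻¹, with no excess pairing.
For low-spin the configuration is t2g^4 e_g^0: orbital energy -1.6 × 31280 = -50048 cm⁻¹, and 1 additional pair relative to high-spin adds 21050 cm⁻¹, giving -28998 cm⁻¹.
E(LS) − E(HS) = -28998 − (-18768) = -10230 cm⁻¹.

-10230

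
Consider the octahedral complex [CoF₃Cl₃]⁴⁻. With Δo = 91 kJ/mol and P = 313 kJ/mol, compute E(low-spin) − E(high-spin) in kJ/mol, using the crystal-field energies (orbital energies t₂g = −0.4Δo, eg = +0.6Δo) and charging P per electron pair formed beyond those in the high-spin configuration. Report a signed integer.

Ligand charges: 3×(-1) from F⁻ and 3×(-1) from Cl⁻ sum to -6; with overall charge -4, Co is +2.
Group 9 minus oxidation state +2 gives a d⁷ configuration for Co²⁺.
High-spin d⁷ fills as t₂g⁵ eg² with CFSE 5(−0.4) + 2(+0.6) = -0.8Δo = -73 kJ/mol.
Low-spin t₂g⁶ eg¹ gives -1.8Δo = -164 kJ/mol, but forming 1 extra pair costs 1P = 313 kJ/mol, so E(LS) = -164 + 313 = 149 kJ/mol.
E(LS) − E(HS) = 149 − (-73) = 222 kJ/mol.

222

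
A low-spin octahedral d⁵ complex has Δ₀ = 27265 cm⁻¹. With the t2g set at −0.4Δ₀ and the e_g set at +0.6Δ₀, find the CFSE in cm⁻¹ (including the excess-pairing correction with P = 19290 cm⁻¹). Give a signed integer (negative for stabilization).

-15950

Configuration: t2g^5 e_g^0.
The orbital stabilization is -2.0Δ₀ = -2.0 × 27265 = -54530 cm⁻¹.
Relative to high-spin t2g^3 e_g^2 (0 paired), the low-spin configuration has 2 additional pairs, contributing +2 × 19290 = +38580 cm⁻¹.
Overall CFSE = -54530 + 38580 = -15950 cm⁻¹.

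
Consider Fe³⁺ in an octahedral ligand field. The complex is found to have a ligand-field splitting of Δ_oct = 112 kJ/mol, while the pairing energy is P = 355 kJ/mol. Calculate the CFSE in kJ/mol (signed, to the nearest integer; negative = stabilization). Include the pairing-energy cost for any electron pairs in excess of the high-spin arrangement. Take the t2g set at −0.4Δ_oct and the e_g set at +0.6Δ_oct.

Group 8 minus oxidation state +3 gives a d⁵ configuration for Fe³⁺.
Since Δ_oct = 112 kJ/mol < P = 355 kJ/mol, the complex adopts the high-spin configuration.
Configuration: t2g^3 e_g^2.
Orbital CFSE = 0.0Δ_oct = 0.0 × 112 = 0 kJ/mol.
High-spin has no excess pairs, so no pairing correction applies.

0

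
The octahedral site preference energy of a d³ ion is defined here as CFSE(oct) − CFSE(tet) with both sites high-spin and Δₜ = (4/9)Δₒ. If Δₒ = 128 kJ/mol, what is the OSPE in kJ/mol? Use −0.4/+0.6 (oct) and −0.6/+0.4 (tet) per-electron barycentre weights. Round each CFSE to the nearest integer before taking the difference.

-108

Octahedral (high-spin): t₂g³ eg⁰, CFSE = 3(−0.4) + 0(+0.6) = -1.2Δₒ = -1.2 × 128 = -154 kJ/mol.
Tetrahedral e² t₂¹ gives -0.8Δₜ = -0.8 × (4/9) × 128 = -46 kJ/mol.
OSPE = CFSE(oct) − CFSE(tet) = -154 − (-46) = -108 kJ/mol.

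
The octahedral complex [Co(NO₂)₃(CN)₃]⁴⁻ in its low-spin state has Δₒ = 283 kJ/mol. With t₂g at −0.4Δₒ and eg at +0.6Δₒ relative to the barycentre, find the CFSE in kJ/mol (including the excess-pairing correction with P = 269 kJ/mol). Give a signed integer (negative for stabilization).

Ligand charges: 3×(-1) from NO₂⁻ and 3×(-1) from CN⁻ sum to -6; with overall charge -4, Co is +2.
Group 9 minus oxidation state +2 gives a d⁷ configuration for Co²⁺.
Electron filling gives t₂g⁶ eg¹.
CFSE(orbital) = 6×(-0.4Δₒ) + 1×(0.6Δₒ) = -1.8Δₒ; with Δₒ = 283 kJ/mol that is -509 kJ/mol.
Pairing penalty: 3 pairs vs 2 in the high-spin reference → 1 extra × P = 269 kJ/mol.
Net CFSE = -509 + 269 = -240 kJ/mol.

-240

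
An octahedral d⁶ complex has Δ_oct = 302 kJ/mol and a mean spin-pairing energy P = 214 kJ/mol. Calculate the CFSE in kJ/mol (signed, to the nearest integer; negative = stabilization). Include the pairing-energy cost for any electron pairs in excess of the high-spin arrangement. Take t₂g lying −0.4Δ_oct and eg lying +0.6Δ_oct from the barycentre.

Since Δ_oct = 302 kJ/mol > P = 214 kJ/mol, the complex adopts the low-spin configuration.
That gives t₂g⁶ eg⁰.
Orbital CFSE = -2.4Δ_oct = -2.4 × 302 = -725 kJ/mol.
Excess pairs vs high-spin: 3 − 1 = 2; pairing cost = +428 kJ/mol.
Net CFSE = -725 + 428 = -297 kJ/mol.

-297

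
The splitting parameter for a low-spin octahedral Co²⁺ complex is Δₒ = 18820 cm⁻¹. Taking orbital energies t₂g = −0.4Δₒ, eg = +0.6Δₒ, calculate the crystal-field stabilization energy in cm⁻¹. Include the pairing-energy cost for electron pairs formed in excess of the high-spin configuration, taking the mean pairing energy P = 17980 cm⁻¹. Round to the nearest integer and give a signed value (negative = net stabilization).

-15896

Co is in group 9, so Co²⁺ is d⁷ (9 − 2 = 7).
The d⁷ electrons fill as t₂g⁶ eg¹.
Orbital CFSE = 6(-0.4) + 1(0.6) = -1.8Δₒ = -1.8 × 18820 = -33876 cm⁻¹.
Pairing penalty: 3 pairs vs 2 in the high-spin reference → 1 extra × P = 17980 cm⁻¹.
Overall CFSE = -33876 + 17980 = -15896 cm⁻¹.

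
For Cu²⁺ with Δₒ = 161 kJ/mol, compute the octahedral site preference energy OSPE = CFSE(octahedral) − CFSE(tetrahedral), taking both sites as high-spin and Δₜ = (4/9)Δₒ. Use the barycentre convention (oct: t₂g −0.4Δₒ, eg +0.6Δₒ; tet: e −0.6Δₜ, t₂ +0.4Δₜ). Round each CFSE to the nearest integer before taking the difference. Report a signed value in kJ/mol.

Cu sits in group 11; removing 2 electrons leaves Cu²⁺ with 11 − 2 = 9 d electrons.
In an octahedral site d⁹ (HS) is t₂g⁶ eg³, giving CFSE(oct) = -0.6Δₒ = -97 kJ/mol.
Tetrahedral: e⁴ t₂⁵, CFSE = 4(−0.6) + 5(+0.4) = -0.4Δₜ = -0.4 × (4/9) × 161 = -29 kJ/mol.
OSPE = -97 − (-29) = -68 kJ/mol.

-68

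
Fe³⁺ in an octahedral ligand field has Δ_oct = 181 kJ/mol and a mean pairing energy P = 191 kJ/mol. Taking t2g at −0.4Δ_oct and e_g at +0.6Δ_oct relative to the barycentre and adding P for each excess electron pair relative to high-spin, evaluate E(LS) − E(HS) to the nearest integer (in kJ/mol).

20

Group 8 minus oxidation state +3 gives a d⁵ configuration for Fe³⁺.
In the high-spin limit (t2g^3 e_g^2) the orbital term is 0.0Δ_oct = 0 kJ/mol, with no excess pairing.
For low-spin the configuration is t2g^5 e_g^0: orbital energy -2.0 × 181 = -362 kJ/mol, and 2 additional pairs relative to high-spin add 382 kJ/mol, giving 20 kJ/mol.
E(LS) − E(HS) = 20 − (0) = 20 kJ/mol.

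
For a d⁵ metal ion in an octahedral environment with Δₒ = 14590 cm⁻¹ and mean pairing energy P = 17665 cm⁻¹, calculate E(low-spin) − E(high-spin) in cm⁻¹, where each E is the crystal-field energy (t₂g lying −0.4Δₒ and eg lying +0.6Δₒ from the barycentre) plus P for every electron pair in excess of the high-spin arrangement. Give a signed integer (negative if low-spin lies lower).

6150

In the high-spin limit (t₂g³ eg²) the orbital term is 0.0Δₒ = 0 cm⁻¹, with no excess pairing.
Low-spin: t₂g⁵ eg⁰, orbital CFSE = -2.0Δₒ = -29180 cm⁻¹; plus 2 excess pairs × P = +35330 cm⁻¹; total 6150 cm⁻¹.
The difference is 6150 − (0) = 6150 cm⁻¹, so high-spin lies lower.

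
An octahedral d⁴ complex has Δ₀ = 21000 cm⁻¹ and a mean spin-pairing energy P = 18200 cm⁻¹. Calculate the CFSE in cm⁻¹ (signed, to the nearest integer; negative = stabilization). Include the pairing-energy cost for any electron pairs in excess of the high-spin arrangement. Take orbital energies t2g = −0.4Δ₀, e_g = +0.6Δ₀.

-15400

Since Δ₀ = 21000 cm⁻¹ > P = 18200 cm⁻¹, the complex adopts the low-spin configuration.
Configuration: t2g^4 e_g^0.
Orbital CFSE = -1.6Δ₀ = -1.6 × 21000 = -33600 cm⁻¹.
Excess pairs vs high-spin: 1 − 0 = 1; pairing cost = +18200 cm⁻¹.
Net CFSE = -33600 + 18200 = -15400 cm⁻¹.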